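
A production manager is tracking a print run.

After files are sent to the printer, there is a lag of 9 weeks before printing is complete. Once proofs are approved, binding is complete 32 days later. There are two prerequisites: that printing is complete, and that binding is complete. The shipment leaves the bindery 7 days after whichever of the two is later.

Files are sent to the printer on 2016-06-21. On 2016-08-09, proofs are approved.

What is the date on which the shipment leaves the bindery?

2016-09-17

Files are sent to the printer: Jun 21, 2016.
Printing is complete: Jun 21, 2016 + 9 weeks = Aug 23, 2016.
Proofs are approved: Aug 9, 2016.
Binding is complete: Aug 9, 2016 + 32 days = Sep 10, 2016.
Both prerequisites met — printing is complete (Aug 23, 2016), binding is complete (Sep 10, 2016); the later is Sep 10, 2016.
The shipment leaves the bindery: Sep 10, 2016 + 7 days = Sep 17, 2016.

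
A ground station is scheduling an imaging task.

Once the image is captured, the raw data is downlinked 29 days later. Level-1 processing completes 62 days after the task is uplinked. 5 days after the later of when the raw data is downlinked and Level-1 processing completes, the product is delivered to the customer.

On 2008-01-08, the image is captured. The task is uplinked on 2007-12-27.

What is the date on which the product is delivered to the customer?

2008-03-03

The image is captured: Jan 8, 2008.
The raw data is downlinked: Jan 8, 2008 + 29 days = Feb 6, 2008.
The task is uplinked: Dec 27, 2007.
Level-1 processing completes: Dec 27, 2007 + 62 days = Feb 27, 2008.
Both prerequisites met — the raw data is downlinked (Feb 6, 2008), Level-1 processing completes (Feb 27, 2008); the later is Feb 27, 2008.
The product is delivered to the customer: Feb 27, 2008 + 5 days = Mar 3, 2008.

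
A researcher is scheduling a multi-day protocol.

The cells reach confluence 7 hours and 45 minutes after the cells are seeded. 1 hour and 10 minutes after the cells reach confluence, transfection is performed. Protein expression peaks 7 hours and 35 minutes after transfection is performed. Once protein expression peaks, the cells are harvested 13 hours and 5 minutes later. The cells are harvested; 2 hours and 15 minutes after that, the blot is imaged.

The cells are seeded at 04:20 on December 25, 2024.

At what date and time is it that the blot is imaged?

The cells are seeded: 04:20 Dec 25, 2024.
The cells reach confluence: 04:20 Dec 25, 2024 + 7h45m = 12:05 Dec 25, 2024.
Transfection is performed: 12:05 Dec 25, 2024 + 1h10m = 13:15 Dec 25, 2024.
Protein expression peaks: 13:15 Dec 25, 2024 + 7h35m = 20:50 Dec 25, 2024.
The cells are harvested: 20:50 Dec 25, 2024 + 13h05m = 09:55 Dec 26, 2024.
The blot is imaged: 09:55 Dec 26, 2024 + 2h15m = 12:10 Dec 26, 2024.

12:10 on December 26, 2024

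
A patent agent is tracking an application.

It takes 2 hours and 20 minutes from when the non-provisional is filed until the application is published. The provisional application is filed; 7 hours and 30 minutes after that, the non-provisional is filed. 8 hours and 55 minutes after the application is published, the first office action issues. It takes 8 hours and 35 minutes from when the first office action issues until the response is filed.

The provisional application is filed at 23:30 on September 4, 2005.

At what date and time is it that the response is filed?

The provisional application is filed: 23:30 Sep 4, 2005.
The non-provisional is filed: 23:30 Sep 4, 2005 + 7h30m = 07:00 Sep 5, 2005.
The application is published: 07:00 Sep 5, 2005 + 2h20m = 09:20 Sep 5, 2005.
The first office action issues: 09:20 Sep 5, 2005 + 8h55m = 18:15 Sep 5, 2005.
The response is filed: 18:15 Sep 5, 2005 + 8h35m = 02:50 Sep 6, 2005.

02:50 on September 6, 2005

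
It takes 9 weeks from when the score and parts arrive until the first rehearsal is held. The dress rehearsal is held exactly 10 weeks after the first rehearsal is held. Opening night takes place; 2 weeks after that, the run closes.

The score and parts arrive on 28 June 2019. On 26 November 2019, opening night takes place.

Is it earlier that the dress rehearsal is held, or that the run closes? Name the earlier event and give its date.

The dress rehearsal is held — 8 November 2019

The score and parts arrive: Jun 28, 2019.
The first rehearsal is held: Jun 28, 2019 + 9 weeks = Aug 30, 2019.
The dress rehearsal is held: Aug 30, 2019 + 10 weeks = Nov 8, 2019.
Opening night takes place: Nov 26, 2019.
The run closes: Nov 26, 2019 + 2 weeks = Dec 10, 2019.
Comparing: the dress rehearsal is held on Nov 8, 2019 vs the run closes on Dec 10, 2019. Earlier: the dress rehearsal is held.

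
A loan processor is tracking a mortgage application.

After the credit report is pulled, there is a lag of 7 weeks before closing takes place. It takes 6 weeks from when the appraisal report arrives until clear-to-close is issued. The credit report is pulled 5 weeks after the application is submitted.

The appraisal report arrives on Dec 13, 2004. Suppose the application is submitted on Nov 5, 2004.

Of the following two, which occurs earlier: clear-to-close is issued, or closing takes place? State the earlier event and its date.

Clear-to-close is issued — Jan 24, 2005

The appraisal report arrives: Dec 13, 2004.
Clear-to-close is issued: Dec 13, 2004 + 6 weeks = Jan 24, 2005.
The application is submitted: Nov 5, 2004.
The credit report is pulled: Nov 5, 2004 + 5 weeks = Dec 10, 2004.
Closing takes place: Dec 10, 2004 + 7 weeks = Jan 28, 2005.
Comparing: clear-to-close is issued on Jan 24, 2005 vs closing takes place on Jan 28, 2005. Earlier: clear-to-close is issued.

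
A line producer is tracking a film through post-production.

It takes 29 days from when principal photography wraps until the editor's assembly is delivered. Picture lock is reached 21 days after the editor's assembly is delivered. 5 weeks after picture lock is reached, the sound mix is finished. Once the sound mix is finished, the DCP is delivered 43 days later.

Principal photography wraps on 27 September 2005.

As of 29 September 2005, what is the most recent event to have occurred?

Principal photography wraps: Sep 27, 2005.
The editor's assembly is delivered: Sep 27, 2005 + 29 days = Oct 26, 2005.
Picture lock is reached: Oct 26, 2005 + 21 days = Nov 16, 2005.
The sound mix is finished: Nov 16, 2005 + 5 weeks = Dec 21, 2005.
The DCP is delivered: Dec 21, 2005 + 43 days = Feb 2, 2006.
Sep 29, 2005 falls between when principal photography wraps (Sep 27, 2005) and when the editor's assembly is delivered (Oct 26, 2005).

Principal photography wraps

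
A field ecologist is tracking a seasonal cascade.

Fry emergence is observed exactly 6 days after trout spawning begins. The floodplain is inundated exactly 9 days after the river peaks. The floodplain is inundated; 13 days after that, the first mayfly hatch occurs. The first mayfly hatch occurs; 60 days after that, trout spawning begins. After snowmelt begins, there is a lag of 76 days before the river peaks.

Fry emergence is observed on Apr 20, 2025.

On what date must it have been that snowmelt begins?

Nov 7, 2024

Fry emergence is observed: Apr 20, 2025.
Trout spawning begins: Apr 20, 2025 − 6 days = Apr 14, 2025.
The first mayfly hatch occurs: Apr 14, 2025 − 60 days = Feb 13, 2025.
The floodplain is inundated: Feb 13, 2025 − 13 days = Jan 31, 2025.
The river peaks: Jan 31, 2025 − 9 days = Jan 22, 2025.
Snowmelt begins: Jan 22, 2025 − 76 days = Nov 7, 2024.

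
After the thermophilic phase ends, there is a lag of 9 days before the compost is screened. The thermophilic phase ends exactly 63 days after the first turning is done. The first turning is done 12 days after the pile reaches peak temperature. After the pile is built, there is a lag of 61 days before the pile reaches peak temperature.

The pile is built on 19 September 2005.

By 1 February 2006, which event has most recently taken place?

The pile is built: Sep 19, 2005.
The pile reaches peak temperature: Sep 19, 2005 + 61 days = Nov 19, 2005.
The first turning is done: Nov 19, 2005 + 12 days = Dec 1, 2005.
The thermophilic phase ends: Dec 1, 2005 + 63 days = Feb 2, 2006.
The compost is screened: Feb 2, 2006 + 9 days = Feb 11, 2006.
Feb 1, 2006 falls between when the first turning is done (Dec 1, 2005) and when the thermophilic phase ends (Feb 2, 2006).

The first turning is done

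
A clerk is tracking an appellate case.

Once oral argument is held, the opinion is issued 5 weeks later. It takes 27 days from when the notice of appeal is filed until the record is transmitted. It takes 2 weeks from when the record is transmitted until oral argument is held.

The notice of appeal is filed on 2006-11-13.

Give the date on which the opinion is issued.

2007-01-28

The notice of appeal is filed: Nov 13, 2006.
The record is transmitted: Nov 13, 2006 + 27 days = Dec 10, 2006.
Oral argument is held: Dec 10, 2006 + 2 weeks = Dec 24, 2006.
The opinion is issued: Dec 24, 2006 + 5 weeks = Jan 28, 2007.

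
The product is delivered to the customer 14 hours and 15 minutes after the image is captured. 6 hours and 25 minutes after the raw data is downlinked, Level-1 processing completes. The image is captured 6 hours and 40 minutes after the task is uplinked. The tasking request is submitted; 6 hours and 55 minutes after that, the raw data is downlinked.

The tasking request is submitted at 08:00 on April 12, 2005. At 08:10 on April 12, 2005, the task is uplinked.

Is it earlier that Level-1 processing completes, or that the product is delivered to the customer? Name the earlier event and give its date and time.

Level-1 processing completes — 21:20 on April 12, 2005

The tasking request is submitted: 08:00 Apr 12, 2005.
The raw data is downlinked: 08:00 Apr 12, 2005 + 6h55m = 14:55 Apr 12, 2005.
Level-1 processing completes: 14:55 Apr 12, 2005 + 6h25m = 21:20 Apr 12, 2005.
The task is uplinked: 08:10 Apr 12, 2005.
The image is captured: 08:10 Apr 12, 2005 + 6h40m = 14:50 Apr 12, 2005.
The product is delivered to the customer: 14:50 Apr 12, 2005 + 14h15m = 05:05 Apr 13, 2005.
Comparing: Level-1 processing completes at 21:20 Apr 12, 2005 vs the product is delivered to the customer at 05:05 Apr 13, 2005. Earlier: Level-1 processing completes.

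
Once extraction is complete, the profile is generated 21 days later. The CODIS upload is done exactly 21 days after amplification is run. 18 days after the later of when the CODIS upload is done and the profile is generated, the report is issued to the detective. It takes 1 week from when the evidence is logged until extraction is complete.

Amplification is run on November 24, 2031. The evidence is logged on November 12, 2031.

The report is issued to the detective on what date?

January 2, 2032

Amplification is run: Nov 24, 2031.
The CODIS upload is done: Nov 24, 2031 + 21 days = Dec 15, 2031.
The evidence is logged: Nov 12, 2031.
Extraction is complete: Nov 12, 2031 + 1 week = Nov 19, 2031.
The profile is generated: Nov 19, 2031 + 21 days = Dec 10, 2031.
Both prerequisites met — the CODIS upload is done (Dec 15, 2031), the profile is generated (Dec 10, 2031); the later is Dec 15, 2031.
The report is issued to the detective: Dec 15, 2031 + 18 days = Jan 2, 2032.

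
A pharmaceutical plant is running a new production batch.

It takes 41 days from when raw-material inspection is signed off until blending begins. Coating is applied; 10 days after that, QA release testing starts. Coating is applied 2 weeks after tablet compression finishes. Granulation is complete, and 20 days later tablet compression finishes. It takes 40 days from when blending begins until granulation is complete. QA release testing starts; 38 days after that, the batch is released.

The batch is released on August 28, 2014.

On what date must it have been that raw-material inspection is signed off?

The batch is released: Aug 28, 2014.
QA release testing starts: Aug 28, 2014 − 38 days = Jul 21, 2014.
Coating is applied: Jul 21, 2014 − 10 days = Jul 11, 2014.
Tablet compression finishes: Jul 11, 2014 − 2 weeks = Jun 27, 2014.
Granulation is complete: Jun 27, 2014 − 20 days = Jun 7, 2014.
Blending begins: Jun 7, 2014 − 40 days = Apr 28, 2014.
Raw-material inspection is signed off: Apr 28, 2014 − 41 days = Mar 18, 2014.

March 18, 2014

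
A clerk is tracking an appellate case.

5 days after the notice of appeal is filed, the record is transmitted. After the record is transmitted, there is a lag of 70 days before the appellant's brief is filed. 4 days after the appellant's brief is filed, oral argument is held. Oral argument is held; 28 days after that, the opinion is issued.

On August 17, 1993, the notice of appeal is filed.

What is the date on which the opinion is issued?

The notice of appeal is filed: Aug 17, 1993.
The record is transmitted: Aug 17, 1993 + 5 days = Aug 22, 1993.
The appellant's brief is filed: Aug 22, 1993 + 70 days = Oct 31, 1993.
Oral argument is held: Oct 31, 1993 + 4 days = Nov 4, 1993.
The opinion is issued: Nov 4, 1993 + 28 days = Dec 2, 1993.

December 2, 1993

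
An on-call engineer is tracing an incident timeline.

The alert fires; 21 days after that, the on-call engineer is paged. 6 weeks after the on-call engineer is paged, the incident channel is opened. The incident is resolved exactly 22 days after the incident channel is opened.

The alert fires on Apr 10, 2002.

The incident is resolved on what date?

Jul 4, 2002

The alert fires: Apr 10, 2002.
The on-call engineer is paged: Apr 10, 2002 + 21 days = May 1, 2002.
The incident channel is opened: May 1, 2002 + 6 weeks = Jun 12, 2002.
The incident is resolved: Jun 12, 2002 + 22 days = Jul 4, 2002.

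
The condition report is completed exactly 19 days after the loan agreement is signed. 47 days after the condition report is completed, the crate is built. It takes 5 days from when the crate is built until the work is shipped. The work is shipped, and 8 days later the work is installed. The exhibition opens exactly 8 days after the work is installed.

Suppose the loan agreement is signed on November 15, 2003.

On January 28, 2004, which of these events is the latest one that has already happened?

The work is shipped

The loan agreement is signed: Nov 15, 2003.
The condition report is completed: Nov 15, 2003 + 19 days = Dec 4, 2003.
The crate is built: Dec 4, 2003 + 47 days = Jan 20, 2004.
The work is shipped: Jan 20, 2004 + 5 days = Jan 25, 2004.
The work is installed: Jan 25, 2004 + 8 days = Feb 2, 2004.
The exhibition opens: Feb 2, 2004 + 8 days = Feb 10, 2004.
Jan 28, 2004 falls between when the work is shipped (Jan 25, 2004) and when the work is installed (Feb 2, 2004).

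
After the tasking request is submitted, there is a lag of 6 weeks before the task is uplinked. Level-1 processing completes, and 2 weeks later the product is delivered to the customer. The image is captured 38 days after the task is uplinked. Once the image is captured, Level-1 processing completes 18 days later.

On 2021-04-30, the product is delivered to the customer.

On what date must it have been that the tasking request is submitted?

2021-01-08

The product is delivered to the customer: Apr 30, 2021.
Level-1 processing completes: Apr 30, 2021 − 2 weeks = Apr 16, 2021.
The image is captured: Apr 16, 2021 − 18 days = Mar 29, 2021.
The task is uplinked: Mar 29, 2021 − 38 days = Feb 19, 2021.
The tasking request is submitted: Feb 19, 2021 − 6 weeks = Jan 8, 2021.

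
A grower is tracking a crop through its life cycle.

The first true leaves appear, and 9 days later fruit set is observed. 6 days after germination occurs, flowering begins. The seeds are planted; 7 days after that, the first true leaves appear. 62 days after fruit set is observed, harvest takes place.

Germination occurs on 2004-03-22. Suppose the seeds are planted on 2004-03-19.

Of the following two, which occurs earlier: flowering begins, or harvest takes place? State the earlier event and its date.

Flowering begins — 2004-03-28

Germination occurs: Mar 22, 2004.
Flowering begins: Mar 22, 2004 + 6 days = Mar 28, 2004.
The seeds are planted: Mar 19, 2004.
The first true leaves appear: Mar 19, 2004 + 7 days = Mar 26, 2004.
Fruit set is observed: Mar 26, 2004 + 9 days = Apr 4, 2004.
Harvest takes place: Apr 4, 2004 + 62 days = Jun 5, 2004.
Comparing: flowering begins on Mar 28, 2004 vs harvest takes place on Jun 5, 2004. Earlier: flowering begins.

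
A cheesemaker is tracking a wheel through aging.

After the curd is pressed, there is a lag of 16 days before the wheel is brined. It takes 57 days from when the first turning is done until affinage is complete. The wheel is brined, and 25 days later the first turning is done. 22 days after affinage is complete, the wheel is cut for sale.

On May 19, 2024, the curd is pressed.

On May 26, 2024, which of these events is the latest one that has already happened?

The curd is pressed

The curd is pressed: May 19, 2024.
The wheel is brined: May 19, 2024 + 16 days = Jun 4, 2024.
The first turning is done: Jun 4, 2024 + 25 days = Jun 29, 2024.
Affinage is complete: Jun 29, 2024 + 57 days = Aug 25, 2024.
The wheel is cut for sale: Aug 25, 2024 + 22 days = Sep 16, 2024.
May 26, 2024 falls between when the curd is pressed (May 19, 2024) and when the wheel is brined (Jun 4, 2024).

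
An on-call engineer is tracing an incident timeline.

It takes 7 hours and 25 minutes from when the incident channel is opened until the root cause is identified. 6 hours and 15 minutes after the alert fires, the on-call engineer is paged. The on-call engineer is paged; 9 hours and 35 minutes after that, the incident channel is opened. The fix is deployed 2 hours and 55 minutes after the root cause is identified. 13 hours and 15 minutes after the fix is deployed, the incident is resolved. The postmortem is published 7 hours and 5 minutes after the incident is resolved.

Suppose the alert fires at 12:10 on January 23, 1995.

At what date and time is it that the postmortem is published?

10:40 on January 25, 1995

The alert fires: 12:10 Jan 23, 1995.
The on-call engineer is paged: 12:10 Jan 23, 1995 + 6h15m = 18:25 Jan 23, 1995.
The incident channel is opened: 18:25 Jan 23, 1995 + 9h35m = 04:00 Jan 24, 1995.
The root cause is identified: 04:00 Jan 24, 1995 + 7h25m = 11:25 Jan 24, 1995.
The fix is deployed: 11:25 Jan 24, 1995 + 2h55m = 14:20 Jan 24, 1995.
The incident is resolved: 14:20 Jan 24, 1995 + 13h15m = 03:35 Jan 25, 1995.
The postmortem is published: 03:35 Jan 25, 1995 + 7h05m = 10:40 Jan 25, 1995.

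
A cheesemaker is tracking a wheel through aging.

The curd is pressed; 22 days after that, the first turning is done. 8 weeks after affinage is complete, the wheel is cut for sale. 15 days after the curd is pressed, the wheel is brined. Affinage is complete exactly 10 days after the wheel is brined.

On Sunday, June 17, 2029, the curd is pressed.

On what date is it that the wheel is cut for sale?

Thursday, September 6, 2029

The curd is pressed: Jun 17, 2029.
The wheel is brined: Jun 17, 2029 + 15 days = Jul 2, 2029.
Affinage is complete: Jul 2, 2029 + 10 days = Jul 12, 2029.
The wheel is cut for sale: Jul 12, 2029 + 8 weeks = Sep 6, 2029.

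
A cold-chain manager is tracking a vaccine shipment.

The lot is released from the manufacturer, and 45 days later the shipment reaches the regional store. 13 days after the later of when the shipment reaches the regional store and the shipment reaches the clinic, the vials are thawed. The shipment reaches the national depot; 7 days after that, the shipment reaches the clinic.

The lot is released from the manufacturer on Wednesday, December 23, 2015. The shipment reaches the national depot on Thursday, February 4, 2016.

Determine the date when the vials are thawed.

The lot is released from the manufacturer: Dec 23, 2015.
The shipment reaches the regional store: Dec 23, 2015 + 45 days = Feb 6, 2016.
The shipment reaches the national depot: Feb 4, 2016.
The shipment reaches the clinic: Feb 4, 2016 + 7 days = Feb 11, 2016.
Both prerequisites met — the shipment reaches the regional store (Feb 6, 2016), the shipment reaches the clinic (Feb 11, 2016); the later is Feb 11, 2016.
The vials are thawed: Feb 11, 2016 + 13 days = Feb 24, 2016.

Wednesday, February 24, 2016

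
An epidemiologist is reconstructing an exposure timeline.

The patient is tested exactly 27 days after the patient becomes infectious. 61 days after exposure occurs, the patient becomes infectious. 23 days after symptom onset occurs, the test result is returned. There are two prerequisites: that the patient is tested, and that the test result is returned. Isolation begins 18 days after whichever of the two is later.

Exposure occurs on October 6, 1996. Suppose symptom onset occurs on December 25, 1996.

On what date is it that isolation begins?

Exposure occurs: Oct 6, 1996.
The patient becomes infectious: Oct 6, 1996 + 61 days = Dec 6, 1996.
The patient is tested: Dec 6, 1996 + 27 days = Jan 2, 1997.
Symptom onset occurs: Dec 25, 1996.
The test result is returned: Dec 25, 1996 + 23 days = Jan 17, 1997.
Both prerequisites met — the patient is tested (Jan 2, 1997), the test result is returned (Jan 17, 1997); the later is Jan 17, 1997.
Isolation begins: Jan 17, 1997 + 18 days = Feb 4, 1997.

February 4, 1997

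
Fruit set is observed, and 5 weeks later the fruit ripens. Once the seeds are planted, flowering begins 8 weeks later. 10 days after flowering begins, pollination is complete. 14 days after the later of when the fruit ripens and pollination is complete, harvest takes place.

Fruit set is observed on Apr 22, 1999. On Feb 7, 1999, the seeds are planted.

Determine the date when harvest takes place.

Jun 10, 1999

Fruit set is observed: Apr 22, 1999.
The fruit ripens: Apr 22, 1999 + 5 weeks = May 27, 1999.
The seeds are planted: Feb 7, 1999.
Flowering begins: Feb 7, 1999 + 8 weeks = Apr 4, 1999.
Pollination is complete: Apr 4, 1999 + 10 days = Apr 14, 1999.
Both prerequisites met — the fruit ripens (May 27, 1999), pollination is complete (Apr 14, 1999); the later is May 27, 1999.
Harvest takes place: May 27, 1999 + 14 days = Jun 10, 1999.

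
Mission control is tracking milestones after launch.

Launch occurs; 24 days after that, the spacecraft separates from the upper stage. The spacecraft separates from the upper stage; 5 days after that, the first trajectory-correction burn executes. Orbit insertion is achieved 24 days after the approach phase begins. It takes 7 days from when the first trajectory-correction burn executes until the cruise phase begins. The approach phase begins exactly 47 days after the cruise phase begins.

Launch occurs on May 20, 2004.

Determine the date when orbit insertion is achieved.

Sep 4, 2004

Launch occurs: May 20, 2004.
The spacecraft separates from the upper stage: May 20, 2004 + 24 days = Jun 13, 2004.
The first trajectory-correction burn executes: Jun 13, 2004 + 5 days = Jun 18, 2004.
The cruise phase begins: Jun 18, 2004 + 7 days = Jun 25, 2004.
The approach phase begins: Jun 25, 2004 + 47 days = Aug 11, 2004.
Orbit insertion is achieved: Aug 11, 2004 + 24 days = Sep 4, 2004.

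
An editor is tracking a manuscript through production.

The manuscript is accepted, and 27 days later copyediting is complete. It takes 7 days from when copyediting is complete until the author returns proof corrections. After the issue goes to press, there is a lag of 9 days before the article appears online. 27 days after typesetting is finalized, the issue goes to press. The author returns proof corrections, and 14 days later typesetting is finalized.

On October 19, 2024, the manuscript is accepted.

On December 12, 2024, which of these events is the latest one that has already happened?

The manuscript is accepted: Oct 19, 2024.
Copyediting is complete: Oct 19, 2024 + 27 days = Nov 15, 2024.
The author returns proof corrections: Nov 15, 2024 + 7 days = Nov 22, 2024.
Typesetting is finalized: Nov 22, 2024 + 14 days = Dec 6, 2024.
The issue goes to press: Dec 6, 2024 + 27 days = Jan 2, 2025.
The article appears online: Jan 2, 2025 + 9 days = Jan 11, 2025.
Dec 12, 2024 falls between when typesetting is finalized (Dec 6, 2024) and when the issue goes to press (Jan 2, 2025).

Typesetting is finalized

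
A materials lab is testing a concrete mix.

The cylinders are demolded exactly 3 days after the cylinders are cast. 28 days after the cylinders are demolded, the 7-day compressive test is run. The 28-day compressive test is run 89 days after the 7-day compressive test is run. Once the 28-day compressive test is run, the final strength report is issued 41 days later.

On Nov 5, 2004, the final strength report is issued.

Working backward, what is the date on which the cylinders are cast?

The final strength report is issued: Nov 5, 2004.
The 28-day compressive test is run: Nov 5, 2004 − 41 days = Sep 25, 2004.
The 7-day compressive test is run: Sep 25, 2004 − 89 days = Jun 28, 2004.
The cylinders are demolded: Jun 28, 2004 − 28 days = May 31, 2004.
The cylinders are cast: May 31, 2004 − 3 days = May 28, 2004.

May 28, 2004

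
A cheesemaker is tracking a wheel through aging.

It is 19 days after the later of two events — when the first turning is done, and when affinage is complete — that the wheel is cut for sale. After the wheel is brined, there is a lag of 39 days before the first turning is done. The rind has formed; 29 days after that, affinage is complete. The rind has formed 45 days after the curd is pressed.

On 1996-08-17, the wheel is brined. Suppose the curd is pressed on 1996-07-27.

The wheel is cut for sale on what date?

The wheel is brined: Aug 17, 1996.
The first turning is done: Aug 17, 1996 + 39 days = Sep 25, 1996.
The curd is pressed: Jul 27, 1996.
The rind has formed: Jul 27, 1996 + 45 days = Sep 10, 1996.
Affinage is complete: Sep 10, 1996 + 29 days = Oct 9, 1996.
Both prerequisites met — the first turning is done (Sep 25, 1996), affinage is complete (Oct 9, 1996); the later is Oct 9, 1996.
The wheel is cut for sale: Oct 9, 1996 + 19 days = Oct 28, 1996.

1996-10-28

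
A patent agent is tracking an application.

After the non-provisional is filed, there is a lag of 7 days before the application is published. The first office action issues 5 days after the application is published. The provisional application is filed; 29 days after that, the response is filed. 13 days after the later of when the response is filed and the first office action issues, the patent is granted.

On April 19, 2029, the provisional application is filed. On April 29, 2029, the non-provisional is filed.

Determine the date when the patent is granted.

May 31, 2029

The provisional application is filed: Apr 19, 2029.
The response is filed: Apr 19, 2029 + 29 days = May 18, 2029.
The non-provisional is filed: Apr 29, 2029.
The application is published: Apr 29, 2029 + 7 days = May 6, 2029.
The first office action issues: May 6, 2029 + 5 days = May 11, 2029.
Both prerequisites met — the response is filed (May 18, 2029), the first office action issues (May 11, 2029); the later is May 18, 2029.
The patent is granted: May 18, 2029 + 13 days = May 31, 2029.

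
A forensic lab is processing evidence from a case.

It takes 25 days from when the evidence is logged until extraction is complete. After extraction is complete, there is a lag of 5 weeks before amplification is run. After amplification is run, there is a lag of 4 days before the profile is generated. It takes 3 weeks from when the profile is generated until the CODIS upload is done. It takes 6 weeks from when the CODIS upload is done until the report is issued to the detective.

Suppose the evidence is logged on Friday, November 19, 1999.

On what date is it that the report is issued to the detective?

The evidence is logged: Nov 19, 1999.
Extraction is complete: Nov 19, 1999 + 25 days = Dec 14, 1999.
Amplification is run: Dec 14, 1999 + 5 weeks = Jan 18, 2000.
The profile is generated: Jan 18, 2000 + 4 days = Jan 22, 2000.
The CODIS upload is done: Jan 22, 2000 + 3 weeks = Feb 12, 2000.
The report is issued to the detective: Feb 12, 2000 + 6 weeks = Mar 25, 2000.

Saturday, March 25, 2000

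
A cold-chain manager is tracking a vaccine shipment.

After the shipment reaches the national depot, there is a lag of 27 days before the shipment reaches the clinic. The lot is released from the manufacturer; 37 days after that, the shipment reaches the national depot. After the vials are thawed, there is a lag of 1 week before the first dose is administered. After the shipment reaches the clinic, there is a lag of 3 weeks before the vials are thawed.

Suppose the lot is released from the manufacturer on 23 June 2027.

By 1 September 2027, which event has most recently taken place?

The lot is released from the manufacturer: Jun 23, 2027.
The shipment reaches the national depot: Jun 23, 2027 + 37 days = Jul 30, 2027.
The shipment reaches the clinic: Jul 30, 2027 + 27 days = Aug 26, 2027.
The vials are thawed: Aug 26, 2027 + 3 weeks = Sep 16, 2027.
The first dose is administered: Sep 16, 2027 + 1 week = Sep 23, 2027.
Sep 1, 2027 falls between when the shipment reaches the clinic (Aug 26, 2027) and when the vials are thawed (Sep 16, 2027).

The shipment reaches the clinic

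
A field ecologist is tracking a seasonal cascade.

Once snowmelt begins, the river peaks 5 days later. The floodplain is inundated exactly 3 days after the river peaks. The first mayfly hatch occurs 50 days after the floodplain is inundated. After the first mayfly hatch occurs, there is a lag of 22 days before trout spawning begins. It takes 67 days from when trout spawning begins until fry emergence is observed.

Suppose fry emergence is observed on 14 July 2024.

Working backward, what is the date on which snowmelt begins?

Fry emergence is observed: Jul 14, 2024.
Trout spawning begins: Jul 14, 2024 − 67 days = May 8, 2024.
The first mayfly hatch occurs: May 8, 2024 − 22 days = Apr 16, 2024.
The floodplain is inundated: Apr 16, 2024 − 50 days = Feb 26, 2024.
The river peaks: Feb 26, 2024 − 3 days = Feb 23, 2024.
Snowmelt begins: Feb 23, 2024 − 5 days = Feb 18, 2024.

18 February 2024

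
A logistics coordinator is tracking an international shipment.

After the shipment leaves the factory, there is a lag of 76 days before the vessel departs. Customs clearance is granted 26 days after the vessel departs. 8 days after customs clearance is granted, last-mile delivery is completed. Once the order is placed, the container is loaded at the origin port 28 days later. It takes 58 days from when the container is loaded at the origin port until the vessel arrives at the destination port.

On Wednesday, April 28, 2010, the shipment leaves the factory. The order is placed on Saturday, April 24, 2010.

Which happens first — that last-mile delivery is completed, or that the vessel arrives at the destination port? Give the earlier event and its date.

The shipment leaves the factory: Apr 28, 2010.
The vessel departs: Apr 28, 2010 + 76 days = Jul 13, 2010.
Customs clearance is granted: Jul 13, 2010 + 26 days = Aug 8, 2010.
Last-mile delivery is completed: Aug 8, 2010 + 8 days = Aug 16, 2010.
The order is placed: Apr 24, 2010.
The container is loaded at the origin port: Apr 24, 2010 + 28 days = May 22, 2010.
The vessel arrives at the destination port: May 22, 2010 + 58 days = Jul 19, 2010.
Comparing: last-mile delivery is completed on Aug 16, 2010 vs the vessel arrives at the destination port on Jul 19, 2010. Earlier: the vessel arrives at the destination port.

The vessel arrives at the destination port — Monday, July 19, 2010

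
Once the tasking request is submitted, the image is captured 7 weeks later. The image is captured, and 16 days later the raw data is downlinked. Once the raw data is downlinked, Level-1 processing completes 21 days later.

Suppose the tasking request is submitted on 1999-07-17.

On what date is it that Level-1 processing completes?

1999-10-11

The tasking request is submitted: Jul 17, 1999.
The image is captured: Jul 17, 1999 + 7 weeks = Sep 4, 1999.
The raw data is downlinked: Sep 4, 1999 + 16 days = Sep 20, 1999.
Level-1 processing completes: Sep 20, 1999 + 21 days = Oct 11, 1999.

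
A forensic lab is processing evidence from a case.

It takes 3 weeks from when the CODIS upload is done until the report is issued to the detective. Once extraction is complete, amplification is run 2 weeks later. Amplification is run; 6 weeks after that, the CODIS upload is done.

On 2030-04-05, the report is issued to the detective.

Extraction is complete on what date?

2030-01-18

The report is issued to the detective: Apr 5, 2030.
The CODIS upload is done: Apr 5, 2030 − 3 weeks = Mar 15, 2030.
Amplification is run: Mar 15, 2030 − 6 weeks = Feb 1, 2030.
Extraction is complete: Feb 1, 2030 − 2 weeks = Jan 18, 2030.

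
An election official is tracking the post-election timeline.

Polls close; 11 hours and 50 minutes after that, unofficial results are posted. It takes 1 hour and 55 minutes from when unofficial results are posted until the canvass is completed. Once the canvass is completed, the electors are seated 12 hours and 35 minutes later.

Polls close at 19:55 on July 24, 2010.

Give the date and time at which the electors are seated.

Polls close: 19:55 Jul 24, 2010.
Unofficial results are posted: 19:55 Jul 24, 2010 + 11h50m = 07:45 Jul 25, 2010.
The canvass is completed: 07:45 Jul 25, 2010 + 1h55m = 09:40 Jul 25, 2010.
The electors are seated: 09:40 Jul 25, 2010 + 12h35m = 22:15 Jul 25, 2010.

22:15 on July 25, 2010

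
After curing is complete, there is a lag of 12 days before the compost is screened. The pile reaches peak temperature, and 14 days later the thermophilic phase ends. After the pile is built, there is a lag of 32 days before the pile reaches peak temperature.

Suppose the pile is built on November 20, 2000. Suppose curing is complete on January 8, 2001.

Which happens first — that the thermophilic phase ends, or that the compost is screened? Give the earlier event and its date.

The pile is built: Nov 20, 2000.
The pile reaches peak temperature: Nov 20, 2000 + 32 days = Dec 22, 2000.
The thermophilic phase ends: Dec 22, 2000 + 14 days = Jan 5, 2001.
Curing is complete: Jan 8, 2001.
The compost is screened: Jan 8, 2001 + 12 days = Jan 20, 2001.
Comparing: the thermophilic phase ends on Jan 5, 2001 vs the compost is screened on Jan 20, 2001. Earlier: the thermophilic phase ends.

The thermophilic phase ends — January 5, 2001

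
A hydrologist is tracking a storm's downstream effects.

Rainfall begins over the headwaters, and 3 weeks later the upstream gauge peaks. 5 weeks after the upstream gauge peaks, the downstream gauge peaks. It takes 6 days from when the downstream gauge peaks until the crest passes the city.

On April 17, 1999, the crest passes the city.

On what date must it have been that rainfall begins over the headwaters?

February 14, 1999

The crest passes the city: Apr 17, 1999.
The downstream gauge peaks: Apr 17, 1999 − 6 days = Apr 11, 1999.
The upstream gauge peaks: Apr 11, 1999 − 5 weeks = Mar 7, 1999.
Rainfall begins over the headwaters: Mar 7, 1999 − 3 weeks = Feb 14, 1999.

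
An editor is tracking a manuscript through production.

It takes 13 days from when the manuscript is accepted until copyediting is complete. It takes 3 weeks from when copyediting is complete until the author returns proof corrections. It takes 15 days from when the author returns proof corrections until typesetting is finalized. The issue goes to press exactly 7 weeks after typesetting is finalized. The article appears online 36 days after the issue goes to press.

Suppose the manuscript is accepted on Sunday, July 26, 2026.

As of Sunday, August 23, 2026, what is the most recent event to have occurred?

The manuscript is accepted: Jul 26, 2026.
Copyediting is complete: Jul 26, 2026 + 13 days = Aug 8, 2026.
The author returns proof corrections: Aug 8, 2026 + 3 weeks = Aug 29, 2026.
Typesetting is finalized: Aug 29, 2026 + 15 days = Sep 13, 2026.
The issue goes to press: Sep 13, 2026 + 7 weeks = Nov 1, 2026.
The article appears online: Nov 1, 2026 + 36 days = Dec 7, 2026.
Aug 23, 2026 falls between when copyediting is complete (Aug 8, 2026) and when the author returns proof corrections (Aug 29, 2026).

Copyediting is complete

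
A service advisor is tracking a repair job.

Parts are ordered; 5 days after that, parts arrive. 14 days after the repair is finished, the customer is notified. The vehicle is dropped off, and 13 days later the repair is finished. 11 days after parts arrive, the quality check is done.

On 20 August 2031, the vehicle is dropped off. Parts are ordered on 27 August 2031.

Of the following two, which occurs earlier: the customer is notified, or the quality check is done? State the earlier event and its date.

The vehicle is dropped off: Aug 20, 2031.
The repair is finished: Aug 20, 2031 + 13 days = Sep 2, 2031.
The customer is notified: Sep 2, 2031 + 14 days = Sep 16, 2031.
Parts are ordered: Aug 27, 2031.
Parts arrive: Aug 27, 2031 + 5 days = Sep 1, 2031.
The quality check is done: Sep 1, 2031 + 11 days = Sep 12, 2031.
Comparing: the customer is notified on Sep 16, 2031 vs the quality check is done on Sep 12, 2031. Earlier: the quality check is done.

The quality check is done — 12 September 2031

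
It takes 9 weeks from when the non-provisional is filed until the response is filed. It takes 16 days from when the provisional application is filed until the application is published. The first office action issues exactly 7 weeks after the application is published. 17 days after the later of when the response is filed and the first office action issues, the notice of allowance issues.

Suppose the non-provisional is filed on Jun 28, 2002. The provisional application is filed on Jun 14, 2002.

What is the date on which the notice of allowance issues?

The non-provisional is filed: Jun 28, 2002.
The response is filed: Jun 28, 2002 + 9 weeks = Aug 30, 2002.
The provisional application is filed: Jun 14, 2002.
The application is published: Jun 14, 2002 + 16 days = Jun 30, 2002.
The first office action issues: Jun 30, 2002 + 7 weeks = Aug 18, 2002.
Both prerequisites met — the response is filed (Aug 30, 2002), the first office action issues (Aug 18, 2002); the later is Aug 30, 2002.
The notice of allowance issues: Aug 30, 2002 + 17 days = Sep 16, 2002.

Sep 16, 2002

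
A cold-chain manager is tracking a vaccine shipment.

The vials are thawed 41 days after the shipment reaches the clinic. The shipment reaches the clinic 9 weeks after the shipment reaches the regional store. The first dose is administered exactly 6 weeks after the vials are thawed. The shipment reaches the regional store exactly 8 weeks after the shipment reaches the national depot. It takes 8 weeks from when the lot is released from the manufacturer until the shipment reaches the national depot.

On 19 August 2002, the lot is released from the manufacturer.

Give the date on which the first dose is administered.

The lot is released from the manufacturer: Aug 19, 2002.
The shipment reaches the national depot: Aug 19, 2002 + 8 weeks = Oct 14, 2002.
The shipment reaches the regional store: Oct 14, 2002 + 8 weeks = Dec 9, 2002.
The shipment reaches the clinic: Dec 9, 2002 + 9 weeks = Feb 10, 2003.
The vials are thawed: Feb 10, 2003 + 41 days = Mar 23, 2003.
The first dose is administered: Mar 23, 2003 + 6 weeks = May 4, 2003.

4 May 2003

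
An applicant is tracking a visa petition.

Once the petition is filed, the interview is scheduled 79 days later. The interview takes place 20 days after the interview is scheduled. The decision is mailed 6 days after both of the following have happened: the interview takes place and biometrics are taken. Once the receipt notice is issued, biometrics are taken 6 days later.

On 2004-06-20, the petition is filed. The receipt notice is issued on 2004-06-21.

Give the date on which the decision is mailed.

2004-10-03

The petition is filed: Jun 20, 2004.
The interview is scheduled: Jun 20, 2004 + 79 days = Sep 7, 2004.
The interview takes place: Sep 7, 2004 + 20 days = Sep 27, 2004.
The receipt notice is issued: Jun 21, 2004.
Biometrics are taken: Jun 21, 2004 + 6 days = Jun 27, 2004.
Both prerequisites met — the interview takes place (Sep 27, 2004), biometrics are taken (Jun 27, 2004); the later is Sep 27, 2004.
The decision is mailed: Sep 27, 2004 + 6 days = Oct 3, 2004.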